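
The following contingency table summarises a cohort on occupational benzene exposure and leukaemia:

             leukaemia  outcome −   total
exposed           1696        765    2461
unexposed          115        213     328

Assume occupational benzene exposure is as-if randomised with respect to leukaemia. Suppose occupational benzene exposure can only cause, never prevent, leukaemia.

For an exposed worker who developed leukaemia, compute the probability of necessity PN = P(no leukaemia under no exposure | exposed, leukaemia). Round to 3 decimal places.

p₁ = P(outcome | exposed) = 1696/2461 = 0.68915
p₀ = P(outcome | unexposed) = 115/328 = 0.35061
Under exogeneity and monotonicity, PN = (p₁ − p₀) / p₁.
PN = (0.68915 − 0.35061) / 0.68915 = 0.33854 / 0.68915 ≈ 0.4912

PN ≈ 0.491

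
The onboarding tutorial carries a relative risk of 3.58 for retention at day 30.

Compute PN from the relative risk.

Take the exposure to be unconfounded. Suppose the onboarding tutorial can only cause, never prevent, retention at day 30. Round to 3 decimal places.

Under exogeneity and monotonicity, PN = (RR − 1) / RR = 1 − 1/RR.
PN = (3.58 − 1) / 3.58 = 2.58 / 3.58 ≈ 0.7207

PN ≈ 0.721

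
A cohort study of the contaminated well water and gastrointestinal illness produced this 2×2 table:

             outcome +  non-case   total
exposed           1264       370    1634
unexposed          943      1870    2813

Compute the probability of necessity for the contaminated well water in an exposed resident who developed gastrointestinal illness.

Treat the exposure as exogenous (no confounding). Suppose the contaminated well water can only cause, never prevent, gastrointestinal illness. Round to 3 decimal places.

p₁ = P(outcome | exposed) = 1264/1634 = 0.77356
p₀ = P(outcome | unexposed) = 943/2813 = 0.33523
Under exogeneity and monotonicity, PN = (p₁ − p₀)/p₁.
PN = (0.77356 − 0.33523) / 0.77356 ≈ 0.5666

PN ≈ 0.567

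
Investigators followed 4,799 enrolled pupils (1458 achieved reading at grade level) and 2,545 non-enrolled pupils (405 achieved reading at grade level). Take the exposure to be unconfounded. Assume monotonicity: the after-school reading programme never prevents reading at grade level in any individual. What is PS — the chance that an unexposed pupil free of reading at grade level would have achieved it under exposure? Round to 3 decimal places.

p₁ = P(outcome | exposed) = 1458/4799 = 0.30381
p₀ = P(outcome | unexposed) = 405/2545 = 0.15914
Under exogeneity and monotonicity, PS = (p₁ − p₀) / (1 − p₀).
PS = (0.30381 − 0.15914) / (1 − 0.15914) = 0.14468 / 0.84086 ≈ 0.1721

PS ≈ 0.172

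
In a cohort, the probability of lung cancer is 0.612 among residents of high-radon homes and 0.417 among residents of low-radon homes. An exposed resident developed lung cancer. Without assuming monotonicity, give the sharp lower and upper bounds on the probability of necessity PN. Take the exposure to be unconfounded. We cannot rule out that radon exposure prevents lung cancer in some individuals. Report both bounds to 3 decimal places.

0.319 ≤ PN ≤ 0.953

Let p₁ = 0.612, p₀ = 0.417.
Under exogeneity alone the bounds on PN are max{0,(p₁−p₀)/p₁} ≤ PN ≤ min{1,(1−p₀)/p₁}.
  lower = (p₁ − p₀)/p₁ = 0.195 / 0.612 ≈ 0.3186
  upper = min{1, (1 − p₀)/p₁} = 0.583 / 0.612 ≈ 0.9526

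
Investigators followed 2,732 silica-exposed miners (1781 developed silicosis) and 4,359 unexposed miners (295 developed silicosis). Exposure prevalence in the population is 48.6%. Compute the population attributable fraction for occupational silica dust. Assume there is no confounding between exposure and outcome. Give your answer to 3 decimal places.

p₁ = P(outcome | exposed) = 1781/2732 = 0.6519
p₀ = P(outcome | unexposed) = 295/4359 = 0.067676
Overall risk P(Y=1) = π·p₁ + (1−π)·p₀ = 0.486×0.6519 + 0.514×0.067676 = 0.35161.
Under exogeneity, PAF = [P(Y=1) − p₀] / P(Y=1).
PAF = (0.35161 − 0.067676) / 0.35161 ≈ 0.8075

PAF ≈ 0.808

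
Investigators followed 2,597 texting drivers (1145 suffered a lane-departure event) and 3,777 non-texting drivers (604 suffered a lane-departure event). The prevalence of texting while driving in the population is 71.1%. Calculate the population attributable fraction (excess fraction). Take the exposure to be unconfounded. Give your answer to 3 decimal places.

PAF ≈ 0.555

p₁ = P(outcome | exposed) = 1145/2597 = 0.44089
p₀ = P(outcome | unexposed) = 604/3777 = 0.15992
Overall risk P(Y=1) = π·p₁ + (1−π)·p₀ = 0.711×0.44089 + 0.289×0.15992 = 0.35969.
Under exogeneity, PAF = [P(Y=1) − p₀] / P(Y=1).
PAF = (0.35969 − 0.15992) / 0.35969 ≈ 0.5554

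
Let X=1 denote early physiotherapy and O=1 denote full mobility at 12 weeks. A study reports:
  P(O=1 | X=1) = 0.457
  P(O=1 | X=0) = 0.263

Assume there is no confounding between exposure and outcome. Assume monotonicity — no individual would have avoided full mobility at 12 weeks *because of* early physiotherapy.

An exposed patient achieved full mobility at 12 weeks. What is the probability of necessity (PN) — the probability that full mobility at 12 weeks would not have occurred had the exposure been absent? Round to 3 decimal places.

Let p₁ = 0.457, p₀ = 0.263.
Under exogeneity and monotonicity, PN = (p₁ − p₀) / p₁.
PN = (0.457 − 0.263) / 0.457 = 0.194 / 0.457 ≈ 0.4245

PN ≈ 0.425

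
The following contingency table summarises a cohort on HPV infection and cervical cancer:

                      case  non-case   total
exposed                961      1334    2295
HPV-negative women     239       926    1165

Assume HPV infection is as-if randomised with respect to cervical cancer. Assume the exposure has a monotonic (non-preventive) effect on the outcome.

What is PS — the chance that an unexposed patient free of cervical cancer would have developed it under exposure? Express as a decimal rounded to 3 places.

p₁ = P(outcome | exposed) = 961/2295 = 0.41874
p₀ = P(outcome | unexposed) = 239/1165 = 0.20515
Under exogeneity and monotonicity, PS = (p₁ − p₀) / (1 − p₀).
PS = (0.41874 − 0.20515) / (1 − 0.20515) = 0.21359 / 0.79485 ≈ 0.2687

PS ≈ 0.269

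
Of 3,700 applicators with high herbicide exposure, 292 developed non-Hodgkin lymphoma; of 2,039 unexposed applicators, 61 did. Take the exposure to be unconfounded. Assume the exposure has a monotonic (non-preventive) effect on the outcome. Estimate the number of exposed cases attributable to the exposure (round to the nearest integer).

about 181 cases

p₁ = P(outcome | exposed) = 292/3700 = 0.078919
p₀ = P(outcome | unexposed) = 61/2039 = 0.029917
PN = (p₁ − p₀)/p₁ = (0.078919 − 0.029917) / 0.078919 ≈ 0.62092.
Attributable cases ≈ PN × (exposed cases) = 0.62092 × 292 ≈ 181.31.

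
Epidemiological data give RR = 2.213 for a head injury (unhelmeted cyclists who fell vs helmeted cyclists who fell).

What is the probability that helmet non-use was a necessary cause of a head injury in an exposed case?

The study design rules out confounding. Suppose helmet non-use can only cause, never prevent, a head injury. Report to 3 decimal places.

Under exogeneity and monotonicity, PN = (RR − 1) / RR = 1 − 1/RR.
PN = (2.213 − 1) / 2.213 = 1.213 / 2.213 ≈ 0.5481

PN ≈ 0.548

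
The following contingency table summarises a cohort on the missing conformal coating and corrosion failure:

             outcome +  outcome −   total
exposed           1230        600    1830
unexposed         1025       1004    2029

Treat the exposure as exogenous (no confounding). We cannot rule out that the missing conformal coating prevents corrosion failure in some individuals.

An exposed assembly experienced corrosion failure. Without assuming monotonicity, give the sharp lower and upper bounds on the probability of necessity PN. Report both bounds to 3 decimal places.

p₁ = P(outcome | exposed) = 1230/1830 = 0.67213
p₀ = P(outcome | unexposed) = 1025/2029 = 0.50517
Under exogeneity alone the bounds on PN are max{0,(p₁−p₀)/p₁} ≤ PN ≤ min{1,(1−p₀)/p₁}.
  lower = (p₁ − p₀)/p₁ = 0.16696 / 0.67213 ≈ 0.2484
  upper = min{1, (1 − p₀)/p₁} = 0.49483 / 0.67213 ≈ 0.7362

0.248 ≤ PN ≤ 0.736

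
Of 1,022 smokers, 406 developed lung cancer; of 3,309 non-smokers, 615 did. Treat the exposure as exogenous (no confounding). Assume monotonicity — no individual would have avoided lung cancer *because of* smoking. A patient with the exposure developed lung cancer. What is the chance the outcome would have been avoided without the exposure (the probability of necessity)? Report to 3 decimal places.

p₁ = P(outcome | exposed) = 406/1022 = 0.39726
p₀ = P(outcome | unexposed) = 615/3309 = 0.18586
Under exogeneity and monotonicity, PN = (p₁ − p₀) / p₁.
PN = (0.39726 − 0.18586) / 0.39726 = 0.2114 / 0.39726 ≈ 0.5322

PN ≈ 0.532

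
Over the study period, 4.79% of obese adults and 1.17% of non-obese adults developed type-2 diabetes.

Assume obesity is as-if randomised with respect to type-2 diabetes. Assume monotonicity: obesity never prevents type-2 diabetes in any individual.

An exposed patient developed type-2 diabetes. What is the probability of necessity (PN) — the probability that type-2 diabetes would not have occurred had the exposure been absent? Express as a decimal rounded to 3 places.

p₁ = 0.0479, p₀ = 0.0117.
Under exogeneity and monotonicity, PN = (p₁ − p₀) / p₁.
PN = (0.0479 − 0.0117) / 0.0479 = 0.0362 / 0.0479 ≈ 0.7557

PN ≈ 0.756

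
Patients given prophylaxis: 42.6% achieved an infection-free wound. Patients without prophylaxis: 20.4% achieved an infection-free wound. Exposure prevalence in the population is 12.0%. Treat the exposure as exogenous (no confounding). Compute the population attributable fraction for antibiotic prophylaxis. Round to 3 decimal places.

PAF ≈ 0.116

p₁ = 0.426, p₀ = 0.204.
Overall risk P(Y=1) = π·p₁ + (1−π)·p₀ = 0.12×0.426 + 0.88×0.204 = 0.23064.
Under exogeneity, PAF = [P(Y=1) − p₀] / P(Y=1).
PAF = (0.23064 − 0.204) / 0.23064 ≈ 0.1155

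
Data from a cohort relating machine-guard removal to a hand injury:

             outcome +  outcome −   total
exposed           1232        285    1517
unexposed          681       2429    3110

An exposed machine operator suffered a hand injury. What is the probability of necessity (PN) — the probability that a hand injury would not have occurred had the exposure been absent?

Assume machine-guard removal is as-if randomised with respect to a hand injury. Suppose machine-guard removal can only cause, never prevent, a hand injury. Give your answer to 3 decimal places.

p₁ = P(outcome | exposed) = 1232/1517 = 0.81213
p₀ = P(outcome | unexposed) = 681/3110 = 0.21897
Under exogeneity and monotonicity, PN = (p₁ − p₀)/p₁.
PN = (0.81213 − 0.21897) / 0.81213 ≈ 0.7304

PN ≈ 0.730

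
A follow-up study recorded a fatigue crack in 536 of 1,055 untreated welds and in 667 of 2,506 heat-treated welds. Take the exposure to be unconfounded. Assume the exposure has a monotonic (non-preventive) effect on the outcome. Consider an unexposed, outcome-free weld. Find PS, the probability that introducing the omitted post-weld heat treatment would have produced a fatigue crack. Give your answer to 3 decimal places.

p₁ = P(outcome | exposed) = 536/1055 = 0.50806
p₀ = P(outcome | unexposed) = 667/2506 = 0.26616
Under exogeneity and monotonicity, PS = (p₁ − p₀) / (1 − p₀).
PS = (0.50806 − 0.26616) / (1 − 0.26616) = 0.2419 / 0.73384 ≈ 0.3296

PS ≈ 0.330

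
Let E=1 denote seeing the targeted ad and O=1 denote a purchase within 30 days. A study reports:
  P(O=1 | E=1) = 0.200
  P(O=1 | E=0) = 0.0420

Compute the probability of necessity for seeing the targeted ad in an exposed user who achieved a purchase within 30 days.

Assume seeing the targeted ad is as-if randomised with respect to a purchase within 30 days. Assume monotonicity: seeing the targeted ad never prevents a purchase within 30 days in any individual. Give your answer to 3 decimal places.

Let p₁ = 0.2, p₀ = 0.042.
Under exogeneity and monotonicity, PN = (p₁ − p₀) / p₁.
PN = (0.2 − 0.042) / 0.2 = 0.158 / 0.2 ≈ 0.7900

PN ≈ 0.790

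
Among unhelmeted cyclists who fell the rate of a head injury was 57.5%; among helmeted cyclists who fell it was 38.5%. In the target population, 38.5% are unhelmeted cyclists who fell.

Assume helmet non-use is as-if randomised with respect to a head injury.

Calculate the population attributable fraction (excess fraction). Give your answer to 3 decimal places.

PAF ≈ 0.160

p₁ = 0.575, p₀ = 0.385.
Overall risk P(Y=1) = π·p₁ + (1−π)·p₀ = 0.385×0.575 + 0.615×0.385 = 0.45815.
Under exogeneity, PAF = [P(Y=1) − p₀] / P(Y=1).
PAF = (0.45815 − 0.385) / 0.45815 ≈ 0.1597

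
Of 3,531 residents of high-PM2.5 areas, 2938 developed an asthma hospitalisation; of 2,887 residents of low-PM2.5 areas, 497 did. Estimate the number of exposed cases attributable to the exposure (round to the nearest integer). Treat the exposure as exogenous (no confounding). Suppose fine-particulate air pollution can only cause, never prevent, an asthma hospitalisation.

about 2330 cases

p₁ = P(outcome | exposed) = 2938/3531 = 0.83206
p₀ = P(outcome | unexposed) = 497/2887 = 0.17215
PN = (p₁ − p₀)/p₁ = (0.83206 − 0.17215) / 0.83206 ≈ 0.79310.
Attributable cases ≈ PN × (exposed cases) = 0.79310 × 2938 ≈ 2330.13.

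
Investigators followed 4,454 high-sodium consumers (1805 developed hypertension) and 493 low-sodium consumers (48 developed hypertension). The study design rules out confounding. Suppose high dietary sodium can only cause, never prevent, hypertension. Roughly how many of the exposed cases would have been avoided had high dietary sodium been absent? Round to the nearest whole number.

about 1371 cases

p₁ = P(outcome | exposed) = 1805/4454 = 0.40525
p₀ = P(outcome | unexposed) = 48/493 = 0.097363
PN = (p₁ − p₀)/p₁ = (0.40525 − 0.097363) / 0.40525 ≈ 0.75975.
Attributable cases ≈ PN × (exposed cases) = 0.75975 × 1805 ≈ 1371.34.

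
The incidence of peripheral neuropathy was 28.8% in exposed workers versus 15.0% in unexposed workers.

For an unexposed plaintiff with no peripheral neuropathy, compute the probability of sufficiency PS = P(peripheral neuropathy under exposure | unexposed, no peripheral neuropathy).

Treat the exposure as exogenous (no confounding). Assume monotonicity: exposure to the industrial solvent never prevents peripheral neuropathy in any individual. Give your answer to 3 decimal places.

PS ≈ 0.162

p₁ = 0.288, p₀ = 0.15.
Under exogeneity and monotonicity, PS = (p₁ − p₀) / (1 − p₀).
PS = (0.288 − 0.15) / (1 − 0.15) = 0.138 / 0.85 ≈ 0.1624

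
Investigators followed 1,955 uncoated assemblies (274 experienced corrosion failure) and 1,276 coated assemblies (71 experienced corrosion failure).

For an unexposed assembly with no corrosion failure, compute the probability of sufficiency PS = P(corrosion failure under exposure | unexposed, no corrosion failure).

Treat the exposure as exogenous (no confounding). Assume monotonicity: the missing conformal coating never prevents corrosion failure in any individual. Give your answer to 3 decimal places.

p₁ = P(outcome | exposed) = 274/1955 = 0.14015
p₀ = P(outcome | unexposed) = 71/1276 = 0.055643
Under exogeneity and monotonicity, PS = (p₁ − p₀) / (1 − p₀).
PS = (0.14015 − 0.055643) / (1 − 0.055643) = 0.084511 / 0.94436 ≈ 0.0895

PS ≈ 0.089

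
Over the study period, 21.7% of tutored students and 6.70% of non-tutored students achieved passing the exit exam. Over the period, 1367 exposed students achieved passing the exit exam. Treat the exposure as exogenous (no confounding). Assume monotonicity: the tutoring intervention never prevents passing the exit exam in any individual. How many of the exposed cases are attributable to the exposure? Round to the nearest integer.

p₁ = 0.217, p₀ = 0.067.
PN = (p₁ − p₀)/p₁ = (0.217 − 0.067) / 0.217 ≈ 0.69124.
Attributable cases ≈ PN × (exposed cases) = 0.69124 × 1367 ≈ 944.93.

about 945 cases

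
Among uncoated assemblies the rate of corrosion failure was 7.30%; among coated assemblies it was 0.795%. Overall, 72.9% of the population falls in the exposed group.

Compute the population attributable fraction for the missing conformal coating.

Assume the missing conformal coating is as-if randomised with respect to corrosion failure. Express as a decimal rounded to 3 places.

p₁ = 0.073, p₀ = 0.00795.
Overall risk P(Y=1) = π·p₁ + (1−π)·p₀ = 0.729×0.073 + 0.271×0.00795 = 0.055371.
Under exogeneity, PAF = [P(Y=1) − p₀] / P(Y=1).
PAF = (0.055371 − 0.00795) / 0.055371 ≈ 0.8564

PAF ≈ 0.856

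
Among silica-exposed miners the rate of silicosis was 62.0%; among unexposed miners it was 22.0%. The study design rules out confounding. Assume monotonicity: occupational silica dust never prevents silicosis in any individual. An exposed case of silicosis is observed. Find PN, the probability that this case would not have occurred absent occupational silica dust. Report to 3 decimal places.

p₁ = 0.62, p₀ = 0.22.
Under exogeneity and monotonicity, PN = (p₁ − p₀) / p₁.
PN = (0.62 − 0.22) / 0.62 = 0.4 / 0.62 ≈ 0.6452

PN ≈ 0.645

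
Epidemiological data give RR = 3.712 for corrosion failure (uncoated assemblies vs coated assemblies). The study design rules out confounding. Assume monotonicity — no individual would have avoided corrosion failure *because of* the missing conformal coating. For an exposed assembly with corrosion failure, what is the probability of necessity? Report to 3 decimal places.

PN ≈ 0.731

Under exogeneity and monotonicity, PN = (RR − 1) / RR = 1 − 1/RR.
PN = (3.712 − 1) / 3.712 = 2.712 / 3.712 ≈ 0.7306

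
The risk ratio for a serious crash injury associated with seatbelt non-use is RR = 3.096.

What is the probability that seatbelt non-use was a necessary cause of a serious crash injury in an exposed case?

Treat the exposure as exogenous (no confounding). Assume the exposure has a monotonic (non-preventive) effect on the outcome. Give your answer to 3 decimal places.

PN ≈ 0.677

Under exogeneity and monotonicity, PN = (RR − 1) / RR = 1 − 1/RR.
PN = (3.096 − 1) / 3.096 = 2.096 / 3.096 ≈ 0.6770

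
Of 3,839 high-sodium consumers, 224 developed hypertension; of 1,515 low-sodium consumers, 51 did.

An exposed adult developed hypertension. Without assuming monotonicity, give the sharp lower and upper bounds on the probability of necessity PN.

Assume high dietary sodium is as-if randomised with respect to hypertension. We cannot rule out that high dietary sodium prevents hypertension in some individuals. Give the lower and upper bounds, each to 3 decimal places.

0.423 ≤ PN ≤ 1.000

p₁ = P(outcome | exposed) = 224/3839 = 0.058349
p₀ = P(outcome | unexposed) = 51/1515 = 0.033663
Under exogeneity alone the bounds on PN are max{0,(p₁−p₀)/p₁} ≤ PN ≤ min{1,(1−p₀)/p₁}.
  lower = (p₁ − p₀)/p₁ = 0.024685 / 0.058349 ≈ 0.4231
  upper = min{1, (1 − p₀)/p₁} = 0.96634 / 0.058349 ≈ 16.5615 → capped at 1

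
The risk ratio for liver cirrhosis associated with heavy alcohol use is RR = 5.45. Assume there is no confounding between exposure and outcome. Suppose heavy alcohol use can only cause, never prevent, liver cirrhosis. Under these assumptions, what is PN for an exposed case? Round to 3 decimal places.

Under exogeneity and monotonicity, PN = (RR − 1) / RR = 1 − 1/RR.
PN = (5.45 − 1) / 5.45 = 4.45 / 5.45 ≈ 0.8165

PN ≈ 0.817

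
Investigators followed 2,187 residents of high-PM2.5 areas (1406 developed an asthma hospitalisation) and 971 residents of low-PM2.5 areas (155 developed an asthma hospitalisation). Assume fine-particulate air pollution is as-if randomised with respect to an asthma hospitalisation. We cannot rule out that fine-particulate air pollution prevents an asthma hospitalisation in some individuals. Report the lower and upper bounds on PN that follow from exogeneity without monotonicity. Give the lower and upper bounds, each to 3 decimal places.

p₁ = P(outcome | exposed) = 1406/2187 = 0.64289
p₀ = P(outcome | unexposed) = 155/971 = 0.15963
Under exogeneity alone the bounds on PN are max{0,(p₁−p₀)/p₁} ≤ PN ≤ min{1,(1−p₀)/p₁}.
  lower = (p₁ − p₀)/p₁ = 0.48326 / 0.64289 ≈ 0.7517
  upper = min{1, (1 − p₀)/p₁} = 0.84037 / 0.64289 ≈ 1.3072 → capped at 1

0.752 ≤ PN ≤ 1.000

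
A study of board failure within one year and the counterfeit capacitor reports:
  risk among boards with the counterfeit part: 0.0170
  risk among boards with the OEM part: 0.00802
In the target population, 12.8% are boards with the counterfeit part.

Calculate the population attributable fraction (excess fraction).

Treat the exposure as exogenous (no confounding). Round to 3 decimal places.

Let p₁ = 0.017, p₀ = 0.00802.
Overall risk P(Y=1) = π·p₁ + (1−π)·p₀ = 0.128×0.017 + 0.872×0.00802 = 0.0091694.
Under exogeneity, PAF = [P(Y=1) − p₀] / P(Y=1).
PAF = (0.0091694 − 0.00802) / 0.0091694 ≈ 0.1254

PAF ≈ 0.125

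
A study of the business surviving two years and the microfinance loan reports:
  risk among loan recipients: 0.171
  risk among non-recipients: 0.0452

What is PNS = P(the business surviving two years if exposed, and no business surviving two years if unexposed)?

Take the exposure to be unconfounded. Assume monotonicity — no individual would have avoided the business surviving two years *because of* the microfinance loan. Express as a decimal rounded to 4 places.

Let p₁ = 0.171, p₀ = 0.0452.
Under exogeneity and monotonicity, PNS = p₁ − p₀.
PNS = 0.171 − 0.0452 = 0.1258

PNS ≈ 0.1258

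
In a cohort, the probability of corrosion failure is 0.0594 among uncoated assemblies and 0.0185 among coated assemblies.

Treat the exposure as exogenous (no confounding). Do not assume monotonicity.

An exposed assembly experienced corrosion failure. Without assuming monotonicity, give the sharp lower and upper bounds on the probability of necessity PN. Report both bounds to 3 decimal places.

Let p₁ = 0.0594, p₀ = 0.0185.
Under exogeneity alone the bounds on PN are max{0,(p₁−p₀)/p₁} ≤ PN ≤ min{1,(1−p₀)/p₁}.
  lower = (p₁ − p₀)/p₁ = 0.0409 / 0.0594 ≈ 0.6886
  upper = min{1, (1 − p₀)/p₁} = 0.9815 / 0.0594 ≈ 16.5236 → capped at 1

0.689 ≤ PN ≤ 1.000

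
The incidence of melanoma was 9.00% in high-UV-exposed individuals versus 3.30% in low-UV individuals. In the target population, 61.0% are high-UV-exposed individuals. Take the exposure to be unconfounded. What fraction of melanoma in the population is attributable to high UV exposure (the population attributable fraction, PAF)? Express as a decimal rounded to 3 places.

p₁ = 0.09, p₀ = 0.033.
Overall risk P(Y=1) = π·p₁ + (1−π)·p₀ = 0.61×0.09 + 0.39×0.033 = 0.06777.
Under exogeneity, PAF = [P(Y=1) − p₀] / P(Y=1).
PAF = (0.06777 − 0.033) / 0.06777 ≈ 0.5131

PAF ≈ 0.513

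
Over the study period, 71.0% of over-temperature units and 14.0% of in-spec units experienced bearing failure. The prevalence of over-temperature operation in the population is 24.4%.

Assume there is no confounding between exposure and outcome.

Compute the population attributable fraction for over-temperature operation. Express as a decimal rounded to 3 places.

PAF ≈ 0.498

p₁ = 0.71, p₀ = 0.14.
Overall risk P(Y=1) = π·p₁ + (1−π)·p₀ = 0.244×0.71 + 0.756×0.14 = 0.27908.
Under exogeneity, PAF = [P(Y=1) − p₀] / P(Y=1).
PAF = (0.27908 − 0.14) / 0.27908 ≈ 0.4984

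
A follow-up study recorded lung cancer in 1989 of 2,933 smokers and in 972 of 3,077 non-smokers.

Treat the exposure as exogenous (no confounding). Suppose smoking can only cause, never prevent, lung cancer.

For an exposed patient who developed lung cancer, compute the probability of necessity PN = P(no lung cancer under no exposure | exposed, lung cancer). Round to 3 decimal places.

PN ≈ 0.534

p₁ = P(outcome | exposed) = 1989/2933 = 0.67815
p₀ = P(outcome | unexposed) = 972/3077 = 0.31589
Under exogeneity and monotonicity, PN = (p₁ − p₀) / p₁.
PN = (0.67815 − 0.31589) / 0.67815 = 0.36225 / 0.67815 ≈ 0.5342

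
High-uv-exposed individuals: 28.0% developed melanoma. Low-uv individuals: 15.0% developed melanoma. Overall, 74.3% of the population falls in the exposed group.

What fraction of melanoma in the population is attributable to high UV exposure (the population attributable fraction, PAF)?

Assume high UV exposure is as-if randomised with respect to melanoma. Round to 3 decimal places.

PAF ≈ 0.392

p₁ = 0.28, p₀ = 0.15.
Overall risk P(Y=1) = π·p₁ + (1−π)·p₀ = 0.743×0.28 + 0.257×0.15 = 0.24659.
Under exogeneity, PAF = [P(Y=1) − p₀] / P(Y=1).
PAF = (0.24659 − 0.15) / 0.24659 ≈ 0.3917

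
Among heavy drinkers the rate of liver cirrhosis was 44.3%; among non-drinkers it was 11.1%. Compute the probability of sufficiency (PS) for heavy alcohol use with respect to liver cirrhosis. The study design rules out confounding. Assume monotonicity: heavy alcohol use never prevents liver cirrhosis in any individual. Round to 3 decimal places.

PS ≈ 0.373

p₁ = 0.443, p₀ = 0.111.
Under exogeneity and monotonicity, PS = (p₁ − p₀) / (1 − p₀).
PS = (0.443 − 0.111) / (1 − 0.111) = 0.332 / 0.889 ≈ 0.3735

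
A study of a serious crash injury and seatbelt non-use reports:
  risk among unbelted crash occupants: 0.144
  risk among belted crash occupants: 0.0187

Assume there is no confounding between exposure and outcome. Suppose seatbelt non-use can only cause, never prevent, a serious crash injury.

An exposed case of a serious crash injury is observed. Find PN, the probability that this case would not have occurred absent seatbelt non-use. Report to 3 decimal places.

Let p₁ = 0.144, p₀ = 0.0187.
Under exogeneity and monotonicity, PN = (p₁ − p₀) / p₁.
PN = (0.144 − 0.0187) / 0.144 = 0.1253 / 0.144 ≈ 0.8701

PN ≈ 0.870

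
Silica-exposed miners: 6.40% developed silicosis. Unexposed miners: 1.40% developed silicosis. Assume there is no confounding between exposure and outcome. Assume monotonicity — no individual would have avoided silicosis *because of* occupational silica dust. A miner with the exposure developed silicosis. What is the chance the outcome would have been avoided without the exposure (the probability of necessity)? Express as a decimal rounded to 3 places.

p₁ = 0.064, p₀ = 0.014.
Under exogeneity and monotonicity, PN = (p₁ − p₀) / p₁.
PN = (0.064 − 0.014) / 0.064 = 0.05 / 0.064 ≈ 0.7812

PN ≈ 0.781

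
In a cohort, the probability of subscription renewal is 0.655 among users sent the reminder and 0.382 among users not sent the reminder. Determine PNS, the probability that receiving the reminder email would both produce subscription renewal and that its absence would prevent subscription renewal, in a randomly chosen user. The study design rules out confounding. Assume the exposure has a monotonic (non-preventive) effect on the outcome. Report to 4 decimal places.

Let p₁ = 0.655, p₀ = 0.382.
Under exogeneity and monotonicity, PNS = p₁ − p₀.
PNS = 0.655 − 0.382 = 0.273

PNS ≈ 0.2730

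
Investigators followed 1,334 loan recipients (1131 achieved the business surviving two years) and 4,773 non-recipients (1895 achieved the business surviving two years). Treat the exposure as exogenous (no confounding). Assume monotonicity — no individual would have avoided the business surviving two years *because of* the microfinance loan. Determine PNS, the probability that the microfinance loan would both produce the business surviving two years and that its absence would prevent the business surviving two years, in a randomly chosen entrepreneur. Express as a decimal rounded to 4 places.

p₁ = P(outcome | exposed) = 1131/1334 = 0.84783
p₀ = P(outcome | unexposed) = 1895/4773 = 0.39702
Under exogeneity and monotonicity, PNS = p₁ − p₀.
PNS = 0.84783 − 0.39702 = 0.4508

PNS ≈ 0.4508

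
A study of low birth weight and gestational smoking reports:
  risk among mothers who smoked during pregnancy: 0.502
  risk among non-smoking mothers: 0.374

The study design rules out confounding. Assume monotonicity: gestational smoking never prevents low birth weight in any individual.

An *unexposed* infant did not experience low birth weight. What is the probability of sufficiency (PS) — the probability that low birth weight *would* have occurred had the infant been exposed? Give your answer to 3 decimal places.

PS ≈ 0.204

Let p₁ = 0.502, p₀ = 0.374.
Under exogeneity and monotonicity, PS = (p₁ − p₀) / (1 − p₀).
PS = (0.502 − 0.374) / (1 − 0.374) = 0.128 / 0.626 ≈ 0.2045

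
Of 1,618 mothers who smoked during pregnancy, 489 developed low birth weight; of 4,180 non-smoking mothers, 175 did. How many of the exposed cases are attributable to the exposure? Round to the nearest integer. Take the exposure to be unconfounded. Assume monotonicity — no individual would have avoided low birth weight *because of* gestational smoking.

about 421 cases

p₁ = P(outcome | exposed) = 489/1618 = 0.30222
p₀ = P(outcome | unexposed) = 175/4180 = 0.041866
PN = (p₁ − p₀)/p₁ = (0.30222 − 0.041866) / 0.30222 ≈ 0.86147.
Attributable cases ≈ PN × (exposed cases) = 0.86147 × 489 ≈ 421.26.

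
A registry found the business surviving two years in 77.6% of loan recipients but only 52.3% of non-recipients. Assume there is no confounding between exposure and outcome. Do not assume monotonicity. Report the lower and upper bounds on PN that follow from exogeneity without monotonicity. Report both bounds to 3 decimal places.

p₁ = 0.776, p₀ = 0.523.
Under exogeneity alone the bounds on PN are max{0,(p₁−p₀)/p₁} ≤ PN ≤ min{1,(1−p₀)/p₁}.
  lower = (p₁ − p₀)/p₁ = 0.253 / 0.776 ≈ 0.3260
  upper = min{1, (1 − p₀)/p₁} = 0.477 / 0.776 ≈ 0.6147

0.326 ≤ PN ≤ 0.615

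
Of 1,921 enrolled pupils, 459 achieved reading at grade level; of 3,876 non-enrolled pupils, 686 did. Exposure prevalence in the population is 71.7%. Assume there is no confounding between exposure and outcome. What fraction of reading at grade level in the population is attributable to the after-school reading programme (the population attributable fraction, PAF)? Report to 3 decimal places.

p₁ = P(outcome | exposed) = 459/1921 = 0.23894
p₀ = P(outcome | unexposed) = 686/3876 = 0.17699
Overall risk P(Y=1) = π·p₁ + (1−π)·p₀ = 0.717×0.23894 + 0.283×0.17699 = 0.22141.
Under exogeneity, PAF = [P(Y=1) − p₀] / P(Y=1).
PAF = (0.22141 − 0.17699) / 0.22141 ≈ 0.2006

PAF ≈ 0.201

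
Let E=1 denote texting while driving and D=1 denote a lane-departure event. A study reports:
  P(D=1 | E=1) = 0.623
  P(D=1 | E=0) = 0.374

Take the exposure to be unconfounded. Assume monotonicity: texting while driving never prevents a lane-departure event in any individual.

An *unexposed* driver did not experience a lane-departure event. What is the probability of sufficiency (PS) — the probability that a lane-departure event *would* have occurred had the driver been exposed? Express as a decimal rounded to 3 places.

PS ≈ 0.398

Let p₁ = 0.623, p₀ = 0.374.
Under exogeneity and monotonicity, PS = (p₁ − p₀) / (1 − p₀).
PS = (0.623 − 0.374) / (1 − 0.374) = 0.249 / 0.626 ≈ 0.3978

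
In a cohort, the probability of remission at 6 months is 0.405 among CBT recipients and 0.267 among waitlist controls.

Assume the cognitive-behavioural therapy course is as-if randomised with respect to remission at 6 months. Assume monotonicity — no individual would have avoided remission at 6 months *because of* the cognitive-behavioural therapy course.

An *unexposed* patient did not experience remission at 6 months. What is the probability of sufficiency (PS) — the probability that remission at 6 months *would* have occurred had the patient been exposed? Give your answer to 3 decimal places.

PS ≈ 0.188

Let p₁ = 0.405, p₀ = 0.267.
Under exogeneity and monotonicity, PS = (p₁ − p₀) / (1 − p₀).
PS = (0.405 − 0.267) / (1 − 0.267) = 0.138 / 0.733 ≈ 0.1883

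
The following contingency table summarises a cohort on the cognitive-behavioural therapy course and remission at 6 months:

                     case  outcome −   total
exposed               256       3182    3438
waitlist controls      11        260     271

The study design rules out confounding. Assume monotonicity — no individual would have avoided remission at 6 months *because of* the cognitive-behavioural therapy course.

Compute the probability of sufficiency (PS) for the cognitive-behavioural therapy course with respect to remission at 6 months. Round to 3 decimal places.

PS ≈ 0.035

p₁ = P(outcome | exposed) = 256/3438 = 0.074462
p₀ = P(outcome | unexposed) = 11/271 = 0.04059
Under exogeneity and monotonicity, PS = (p₁ − p₀)/(1 − p₀).
PS = (0.074462 − 0.04059) / 0.95941 ≈ 0.0353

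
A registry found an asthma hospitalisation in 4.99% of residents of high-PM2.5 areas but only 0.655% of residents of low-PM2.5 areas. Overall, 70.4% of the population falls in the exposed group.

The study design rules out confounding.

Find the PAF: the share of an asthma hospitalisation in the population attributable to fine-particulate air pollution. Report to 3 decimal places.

p₁ = 0.0499, p₀ = 0.00655.
Overall risk P(Y=1) = π·p₁ + (1−π)·p₀ = 0.704×0.0499 + 0.296×0.00655 = 0.037068.
Under exogeneity, PAF = [P(Y=1) − p₀] / P(Y=1).
PAF = (0.037068 − 0.00655) / 0.037068 ≈ 0.8233

PAF ≈ 0.823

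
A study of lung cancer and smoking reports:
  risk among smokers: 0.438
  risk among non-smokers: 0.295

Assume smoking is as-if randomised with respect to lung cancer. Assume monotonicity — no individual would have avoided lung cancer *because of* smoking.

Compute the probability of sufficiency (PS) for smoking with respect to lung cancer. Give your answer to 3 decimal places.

Let p₁ = 0.438, p₀ = 0.295.
Under exogeneity and monotonicity, PS = (p₁ − p₀) / (1 − p₀).
PS = (0.438 − 0.295) / (1 − 0.295) = 0.143 / 0.705 ≈ 0.2028

PS ≈ 0.203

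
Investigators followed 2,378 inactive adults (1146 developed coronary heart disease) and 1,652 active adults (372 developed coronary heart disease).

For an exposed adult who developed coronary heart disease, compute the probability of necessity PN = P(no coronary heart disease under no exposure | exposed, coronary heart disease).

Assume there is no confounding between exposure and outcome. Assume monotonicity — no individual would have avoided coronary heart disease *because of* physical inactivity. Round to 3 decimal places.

p₁ = P(outcome | exposed) = 1146/2378 = 0.48192
p₀ = P(outcome | unexposed) = 372/1652 = 0.22518
Under exogeneity and monotonicity, PN = (p₁ − p₀) / p₁.
PN = (0.48192 − 0.22518) / 0.48192 = 0.25674 / 0.48192 ≈ 0.5327

PN ≈ 0.533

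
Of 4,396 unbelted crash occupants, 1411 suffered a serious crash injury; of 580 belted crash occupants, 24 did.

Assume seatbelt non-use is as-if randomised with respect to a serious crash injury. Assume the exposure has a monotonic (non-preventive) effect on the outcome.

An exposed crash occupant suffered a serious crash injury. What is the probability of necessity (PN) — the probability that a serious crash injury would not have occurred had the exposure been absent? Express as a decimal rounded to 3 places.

p₁ = P(outcome | exposed) = 1411/4396 = 0.32097
p₀ = P(outcome | unexposed) = 24/580 = 0.041379
Under exogeneity and monotonicity, PN = (p₁ − p₀) / p₁.
PN = (0.32097 − 0.041379) / 0.32097 = 0.27959 / 0.32097 ≈ 0.8711

PN ≈ 0.871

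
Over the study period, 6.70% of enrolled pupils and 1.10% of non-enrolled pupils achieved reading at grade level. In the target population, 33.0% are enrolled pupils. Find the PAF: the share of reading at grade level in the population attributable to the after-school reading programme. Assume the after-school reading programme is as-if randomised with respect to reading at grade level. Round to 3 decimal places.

p₁ = 0.067, p₀ = 0.011.
Overall risk P(Y=1) = π·p₁ + (1−π)·p₀ = 0.33×0.067 + 0.67×0.011 = 0.02948.
Under exogeneity, PAF = [P(Y=1) − p₀] / P(Y=1).
PAF = (0.02948 − 0.011) / 0.02948 ≈ 0.6269

PAF ≈ 0.627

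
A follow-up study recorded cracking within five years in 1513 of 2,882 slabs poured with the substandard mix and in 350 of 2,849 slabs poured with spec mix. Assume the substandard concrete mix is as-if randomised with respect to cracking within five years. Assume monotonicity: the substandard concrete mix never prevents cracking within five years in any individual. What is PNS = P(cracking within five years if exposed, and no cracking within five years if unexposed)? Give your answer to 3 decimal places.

PNS ≈ 0.402

p₁ = P(outcome | exposed) = 1513/2882 = 0.52498
p₀ = P(outcome | unexposed) = 350/2849 = 0.12285
Under exogeneity and monotonicity, PNS = p₁ − p₀.
PNS = 0.52498 − 0.12285 = 0.40213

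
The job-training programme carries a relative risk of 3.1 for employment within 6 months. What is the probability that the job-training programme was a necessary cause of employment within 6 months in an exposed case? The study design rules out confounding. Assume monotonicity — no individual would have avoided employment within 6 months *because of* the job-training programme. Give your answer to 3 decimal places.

Under exogeneity and monotonicity, PN = (RR − 1) / RR = 1 − 1/RR.
PN = (3.1 − 1) / 3.1 = 2.1 / 3.1 ≈ 0.6774

PN ≈ 0.677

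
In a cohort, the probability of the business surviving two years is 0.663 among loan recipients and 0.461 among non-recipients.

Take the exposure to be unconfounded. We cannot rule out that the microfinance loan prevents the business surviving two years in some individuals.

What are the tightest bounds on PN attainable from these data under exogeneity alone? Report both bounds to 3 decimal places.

0.305 ≤ PN ≤ 0.813

Let p₁ = 0.663, p₀ = 0.461.
Under exogeneity alone the bounds on PN are max{0,(p₁−p₀)/p₁} ≤ PN ≤ min{1,(1−p₀)/p₁}.
  lower = (p₁ − p₀)/p₁ = 0.202 / 0.663 ≈ 0.3047
  upper = min{1, (1 − p₀)/p₁} = 0.539 / 0.663 ≈ 0.8130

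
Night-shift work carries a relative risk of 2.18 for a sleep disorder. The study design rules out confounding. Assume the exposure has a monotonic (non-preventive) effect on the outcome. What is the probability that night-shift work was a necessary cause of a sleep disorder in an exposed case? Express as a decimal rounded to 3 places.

PN ≈ 0.541

Under exogeneity and monotonicity, PN = (RR − 1) / RR = 1 − 1/RR.
PN = (2.18 − 1) / 2.18 = 1.18 / 2.18 ≈ 0.5413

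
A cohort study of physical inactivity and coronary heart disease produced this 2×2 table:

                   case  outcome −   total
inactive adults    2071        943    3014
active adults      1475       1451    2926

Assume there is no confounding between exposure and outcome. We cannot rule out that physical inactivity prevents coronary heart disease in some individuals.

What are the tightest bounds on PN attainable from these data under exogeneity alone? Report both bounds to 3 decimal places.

p₁ = P(outcome | exposed) = 2071/3014 = 0.68713
p₀ = P(outcome | unexposed) = 1475/2926 = 0.5041
Under exogeneity alone the bounds on PN are max{0,(p₁−p₀)/p₁} ≤ PN ≤ min{1,(1−p₀)/p₁}.
  lower = (p₁ − p₀)/p₁ = 0.18303 / 0.68713 ≈ 0.2664
  upper = min{1, (1 − p₀)/p₁} = 0.4959 / 0.68713 ≈ 0.7217

0.266 ≤ PN ≤ 0.722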